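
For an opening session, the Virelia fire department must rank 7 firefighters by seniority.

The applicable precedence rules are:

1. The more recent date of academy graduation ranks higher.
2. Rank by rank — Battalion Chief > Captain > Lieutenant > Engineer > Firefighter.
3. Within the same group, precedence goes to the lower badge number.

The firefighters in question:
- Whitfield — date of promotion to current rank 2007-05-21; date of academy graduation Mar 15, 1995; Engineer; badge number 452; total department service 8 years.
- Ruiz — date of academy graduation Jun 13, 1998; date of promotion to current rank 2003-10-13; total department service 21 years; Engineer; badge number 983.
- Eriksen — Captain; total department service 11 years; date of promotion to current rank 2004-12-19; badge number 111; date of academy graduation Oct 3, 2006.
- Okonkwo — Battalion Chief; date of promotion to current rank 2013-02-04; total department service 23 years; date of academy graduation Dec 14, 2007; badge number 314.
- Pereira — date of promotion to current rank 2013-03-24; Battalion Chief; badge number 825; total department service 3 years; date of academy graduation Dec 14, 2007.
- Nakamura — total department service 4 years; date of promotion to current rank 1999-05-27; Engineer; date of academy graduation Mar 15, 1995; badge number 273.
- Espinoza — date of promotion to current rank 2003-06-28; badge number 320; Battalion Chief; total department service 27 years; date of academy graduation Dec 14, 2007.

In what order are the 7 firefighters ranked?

Okonkwo, Espinoza, Pereira, Eriksen, Ruiz, Nakamura, Whitfield

By date of academy graduation (later first): Okonkwo, Espinoza and Pereira (each Dec 14, 2007); then Eriksen (Oct 3, 2006); then Ruiz (Jun 13, 1998); then Nakamura and Whitfield (both Mar 15, 1995).
Okonkwo, Espinoza and Pereira are each Battalion Chief, so the next rule applies.
Among Okonkwo, Espinoza and Pereira, by badge number (lower first): Okonkwo (314) before Espinoza (320) before Pereira (825).
Nakamura and Whitfield are each Engineer, so the next rule applies.
Among Nakamura and Whitfield, by badge number (lower first): Nakamura (273) before Whitfield (452).
Full order: Okonkwo, Espinoza, Pereira, Eriksen, Ruiz, Nakamura, Whitfield.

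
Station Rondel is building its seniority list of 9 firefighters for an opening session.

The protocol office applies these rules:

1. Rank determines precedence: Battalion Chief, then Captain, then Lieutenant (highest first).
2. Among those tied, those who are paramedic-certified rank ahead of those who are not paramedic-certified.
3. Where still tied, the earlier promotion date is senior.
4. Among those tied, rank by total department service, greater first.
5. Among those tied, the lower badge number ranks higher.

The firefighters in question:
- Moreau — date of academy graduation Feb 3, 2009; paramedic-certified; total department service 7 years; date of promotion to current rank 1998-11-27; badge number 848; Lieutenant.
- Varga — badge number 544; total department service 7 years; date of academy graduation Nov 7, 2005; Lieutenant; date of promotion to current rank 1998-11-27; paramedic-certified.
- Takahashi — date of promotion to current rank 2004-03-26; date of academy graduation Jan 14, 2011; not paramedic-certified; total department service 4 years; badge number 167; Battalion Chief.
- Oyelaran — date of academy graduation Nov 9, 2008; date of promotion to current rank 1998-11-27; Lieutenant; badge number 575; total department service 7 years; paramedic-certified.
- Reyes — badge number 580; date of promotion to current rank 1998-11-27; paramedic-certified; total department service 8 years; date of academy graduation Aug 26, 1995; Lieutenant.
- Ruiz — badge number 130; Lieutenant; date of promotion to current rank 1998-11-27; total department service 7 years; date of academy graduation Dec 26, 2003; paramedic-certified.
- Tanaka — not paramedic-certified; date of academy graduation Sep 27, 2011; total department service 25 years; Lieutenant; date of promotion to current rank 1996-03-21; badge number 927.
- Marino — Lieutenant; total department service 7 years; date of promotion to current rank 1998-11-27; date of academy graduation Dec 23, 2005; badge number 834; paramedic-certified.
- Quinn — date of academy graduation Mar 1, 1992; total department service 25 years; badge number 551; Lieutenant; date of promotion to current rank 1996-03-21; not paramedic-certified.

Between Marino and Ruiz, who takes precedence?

By rank: Takahashi (Battalion Chief); then Reyes, Ruiz, Varga, Oyelaran, Marino, Moreau, Quinn and Tanaka (Lieutenant).
Among Reyes, Ruiz, Varga, Oyelaran, Marino, Moreau, Quinn and Tanaka, paramedic-certified before not paramedic-certified: Reyes, Ruiz, Varga, Oyelaran, Marino and Moreau (paramedic-certified) before Quinn and Tanaka (not paramedic-certified).
Reyes, Ruiz, Varga, Oyelaran, Marino and Moreau all have date of promotion to current rank 1998-11-27, so the next rule applies.
Among Reyes, Ruiz, Varga, Oyelaran, Marino and Moreau, by total department service (higher first): Reyes (8 years) before Ruiz, Varga, Oyelaran, Marino and Moreau (7 years).
Among Ruiz, Varga, Oyelaran, Marino and Moreau, by badge number (lower first): Ruiz (130) before Varga (544) before Oyelaran (575) before Marino (834) before Moreau (848).
Quinn and Tanaka both have date of promotion to current rank 1996-03-21, so the next rule applies.
Quinn and Tanaka both have total department service 25 years, so the next rule applies.
Among Quinn and Tanaka, by badge number (lower first): Quinn (551) before Tanaka (927).
So Ruiz takes precedence.

Ruiz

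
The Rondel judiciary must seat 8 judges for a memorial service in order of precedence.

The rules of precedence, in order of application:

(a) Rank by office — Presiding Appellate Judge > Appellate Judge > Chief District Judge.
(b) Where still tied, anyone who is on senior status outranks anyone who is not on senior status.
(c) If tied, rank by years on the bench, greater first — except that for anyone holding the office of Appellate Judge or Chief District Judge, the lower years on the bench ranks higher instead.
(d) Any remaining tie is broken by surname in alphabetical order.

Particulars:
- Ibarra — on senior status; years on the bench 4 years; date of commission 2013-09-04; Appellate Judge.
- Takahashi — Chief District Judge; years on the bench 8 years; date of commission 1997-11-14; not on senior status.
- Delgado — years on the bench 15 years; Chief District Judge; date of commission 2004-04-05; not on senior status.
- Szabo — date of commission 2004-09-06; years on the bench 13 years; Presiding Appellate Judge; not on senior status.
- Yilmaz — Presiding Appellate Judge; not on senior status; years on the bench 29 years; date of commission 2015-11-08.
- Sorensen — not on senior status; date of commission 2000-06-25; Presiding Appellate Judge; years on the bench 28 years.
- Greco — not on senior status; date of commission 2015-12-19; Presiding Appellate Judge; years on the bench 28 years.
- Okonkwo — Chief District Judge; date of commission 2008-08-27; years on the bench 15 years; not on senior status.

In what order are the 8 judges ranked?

Yilmaz, Greco, Sorensen, Szabo, Ibarra, Takahashi, Delgado, Okonkwo

By office: Yilmaz, Greco, Sorensen and Szabo (Presiding Appellate Judge); then Ibarra (Appellate Judge); then Takahashi, Delgado and Okonkwo (Chief District Judge).
Yilmaz, Greco, Sorensen and Szabo are each not on senior status, so the next rule applies.
Among Yilmaz, Greco, Sorensen and Szabo, by years on the bench (higher first): Yilmaz (29 years) before Greco and Sorensen (28 years) before Szabo (13 years).
Among Greco and Sorensen, alphabetically by surname: Greco before Sorensen.
Takahashi, Delgado and Okonkwo are each not on senior status, so the next rule applies.
Among Takahashi, Delgado and Okonkwo, by years on the bench (lower first) (reversed rule for this group): Takahashi (8 years) before Delgado and Okonkwo (15 years).
Among Delgado and Okonkwo, alphabetically by surname: Delgado before Okonkwo.
Full order: Yilmaz, Greco, Sorensen, Szabo, Ibarra, Takahashi, Delgado, Okonkwo.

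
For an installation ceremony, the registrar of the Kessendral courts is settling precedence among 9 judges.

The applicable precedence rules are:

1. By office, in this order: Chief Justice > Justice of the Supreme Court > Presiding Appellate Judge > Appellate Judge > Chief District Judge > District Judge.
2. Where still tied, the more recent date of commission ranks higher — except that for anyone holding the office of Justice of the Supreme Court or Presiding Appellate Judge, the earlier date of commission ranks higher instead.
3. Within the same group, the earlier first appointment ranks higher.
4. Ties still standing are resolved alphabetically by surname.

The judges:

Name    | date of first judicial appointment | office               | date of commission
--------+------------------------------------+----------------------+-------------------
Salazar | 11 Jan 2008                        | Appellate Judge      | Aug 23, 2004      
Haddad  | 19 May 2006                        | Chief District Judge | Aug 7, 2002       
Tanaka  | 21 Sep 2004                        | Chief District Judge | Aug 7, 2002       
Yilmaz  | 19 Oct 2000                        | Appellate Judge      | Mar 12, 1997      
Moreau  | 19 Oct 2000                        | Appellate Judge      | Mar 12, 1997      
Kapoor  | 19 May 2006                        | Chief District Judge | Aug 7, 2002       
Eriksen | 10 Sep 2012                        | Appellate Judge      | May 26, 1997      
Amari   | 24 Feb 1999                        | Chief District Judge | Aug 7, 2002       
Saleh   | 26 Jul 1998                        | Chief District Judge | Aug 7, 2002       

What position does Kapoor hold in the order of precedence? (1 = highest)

9

By office: Salazar, Eriksen, Moreau and Yilmaz (Appellate Judge); then Saleh, Amari, Tanaka, Haddad and Kapoor (Chief District Judge).
Among Salazar, Eriksen, Moreau and Yilmaz, by date of commission (later first): Salazar (Aug 23, 2004) before Eriksen (May 26, 1997) before Moreau and Yilmaz (Mar 12, 1997).
Moreau and Yilmaz both have date of first judicial appointment 19 Oct 2000, so the next rule applies.
Among Moreau and Yilmaz, alphabetically by surname: Moreau before Yilmaz.
Saleh, Amari, Tanaka, Haddad and Kapoor all have date of commission Aug 7, 2002, so the next rule applies.
Among Saleh, Amari, Tanaka, Haddad and Kapoor, by date of first judicial appointment (earlier first): Saleh (26 Jul 1998) before Amari (24 Feb 1999) before Tanaka (21 Sep 2004) before Haddad and Kapoor (19 May 2006).
Among Haddad and Kapoor, alphabetically by surname: Haddad before Kapoor.
Order: Salazar, Eriksen, Moreau, Yilmaz, Saleh, Amari, Tanaka, Haddad, Kapoor. So position 9.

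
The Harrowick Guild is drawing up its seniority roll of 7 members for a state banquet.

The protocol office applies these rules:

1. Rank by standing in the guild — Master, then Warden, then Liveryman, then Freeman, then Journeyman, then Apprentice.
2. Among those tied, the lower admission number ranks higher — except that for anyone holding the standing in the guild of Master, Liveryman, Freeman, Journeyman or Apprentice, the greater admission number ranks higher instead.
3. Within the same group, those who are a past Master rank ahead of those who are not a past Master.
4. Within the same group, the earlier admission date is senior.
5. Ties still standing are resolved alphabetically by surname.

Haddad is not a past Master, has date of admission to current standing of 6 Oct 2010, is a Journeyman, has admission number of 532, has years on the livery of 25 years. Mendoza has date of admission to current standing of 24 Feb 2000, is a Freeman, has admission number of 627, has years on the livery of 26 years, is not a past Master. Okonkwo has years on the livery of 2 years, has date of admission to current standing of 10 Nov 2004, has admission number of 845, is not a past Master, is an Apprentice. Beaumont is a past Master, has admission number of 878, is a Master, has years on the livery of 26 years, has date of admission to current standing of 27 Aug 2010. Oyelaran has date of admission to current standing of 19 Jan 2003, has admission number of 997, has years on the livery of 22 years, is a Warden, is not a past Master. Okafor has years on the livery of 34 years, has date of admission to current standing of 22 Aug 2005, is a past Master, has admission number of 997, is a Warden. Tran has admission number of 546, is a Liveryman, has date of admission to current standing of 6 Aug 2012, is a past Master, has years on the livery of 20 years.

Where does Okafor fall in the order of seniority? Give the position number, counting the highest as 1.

2

By standing in the guild: Beaumont (Master); then Okafor and Oyelaran (Warden); then Tran (Liveryman); then Mendoza (Freeman); then Haddad (Journeyman); then Okonkwo (Apprentice).
Okafor and Oyelaran both have admission number 997, so the next rule applies.
Among Okafor and Oyelaran, a past Master before not a past Master: Okafor (a past Master) before Oyelaran (not a past Master).
Order: Beaumont, Okafor, Oyelaran, Tran, Mendoza, Haddad, Okonkwo. So position 2.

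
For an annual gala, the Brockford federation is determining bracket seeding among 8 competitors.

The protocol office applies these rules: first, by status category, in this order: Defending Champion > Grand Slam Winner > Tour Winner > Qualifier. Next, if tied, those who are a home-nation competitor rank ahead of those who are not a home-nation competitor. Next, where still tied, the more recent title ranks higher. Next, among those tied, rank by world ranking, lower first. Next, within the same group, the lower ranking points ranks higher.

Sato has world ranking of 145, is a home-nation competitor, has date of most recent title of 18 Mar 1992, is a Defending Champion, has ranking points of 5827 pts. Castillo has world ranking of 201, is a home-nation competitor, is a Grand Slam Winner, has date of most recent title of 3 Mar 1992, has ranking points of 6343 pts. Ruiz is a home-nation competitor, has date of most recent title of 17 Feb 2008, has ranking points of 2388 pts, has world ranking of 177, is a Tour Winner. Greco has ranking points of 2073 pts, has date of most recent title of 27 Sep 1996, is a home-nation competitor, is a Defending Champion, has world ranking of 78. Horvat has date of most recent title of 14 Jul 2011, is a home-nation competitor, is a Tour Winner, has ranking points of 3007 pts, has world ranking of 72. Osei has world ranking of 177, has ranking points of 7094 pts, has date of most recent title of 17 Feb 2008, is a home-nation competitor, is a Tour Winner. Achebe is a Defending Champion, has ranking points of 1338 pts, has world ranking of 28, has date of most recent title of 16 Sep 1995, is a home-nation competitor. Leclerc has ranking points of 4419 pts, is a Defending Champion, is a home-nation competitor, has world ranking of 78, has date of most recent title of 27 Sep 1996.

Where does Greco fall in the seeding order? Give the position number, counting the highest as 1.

By status category: Greco, Leclerc, Achebe and Sato (Defending Champion); then Castillo (Grand Slam Winner); then Horvat, Ruiz and Osei (Tour Winner).
Greco, Leclerc, Achebe and Sato are each a home-nation competitor, so the next rule applies.
Among Greco, Leclerc, Achebe and Sato, by date of most recent title (later first): Greco and Leclerc (27 Sep 1996) before Achebe (16 Sep 1995) before Sato (18 Mar 1992).
Greco and Leclerc both have world ranking 78, so the next rule applies.
Among Greco and Leclerc, by ranking points (lower first): Greco (2073 pts) before Leclerc (4419 pts).
Horvat, Ruiz and Osei are each a home-nation competitor, so the next rule applies.
Among Horvat, Ruiz and Osei, by date of most recent title (later first): Horvat (14 Jul 2011) before Ruiz and Osei (17 Feb 2008).
Ruiz and Osei both have world ranking 177, so the next rule applies.
Among Ruiz and Osei, by ranking points (lower first): Ruiz (2388 pts) before Osei (7094 pts).
Order: Greco, Leclerc, Achebe, Sato, Castillo, Horvat, Ruiz, Osei. So position 1.

1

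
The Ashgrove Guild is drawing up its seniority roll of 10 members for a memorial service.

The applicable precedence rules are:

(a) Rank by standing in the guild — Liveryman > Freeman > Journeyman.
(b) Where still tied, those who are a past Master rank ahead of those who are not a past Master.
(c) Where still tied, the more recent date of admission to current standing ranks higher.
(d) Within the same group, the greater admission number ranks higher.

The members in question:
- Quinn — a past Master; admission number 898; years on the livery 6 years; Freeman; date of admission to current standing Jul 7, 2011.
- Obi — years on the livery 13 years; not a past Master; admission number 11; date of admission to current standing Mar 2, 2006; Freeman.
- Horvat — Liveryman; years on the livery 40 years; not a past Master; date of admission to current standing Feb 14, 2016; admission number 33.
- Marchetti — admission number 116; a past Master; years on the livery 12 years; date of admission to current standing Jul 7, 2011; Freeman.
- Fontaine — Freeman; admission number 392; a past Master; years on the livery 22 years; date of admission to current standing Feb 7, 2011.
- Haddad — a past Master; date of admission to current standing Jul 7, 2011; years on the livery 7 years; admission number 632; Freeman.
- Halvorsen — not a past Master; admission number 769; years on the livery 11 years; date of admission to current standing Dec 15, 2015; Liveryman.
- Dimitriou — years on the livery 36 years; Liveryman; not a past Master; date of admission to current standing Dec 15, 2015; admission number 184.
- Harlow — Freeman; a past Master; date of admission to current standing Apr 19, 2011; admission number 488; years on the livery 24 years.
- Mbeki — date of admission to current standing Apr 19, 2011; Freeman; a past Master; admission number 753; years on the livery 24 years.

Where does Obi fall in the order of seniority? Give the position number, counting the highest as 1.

10

By standing in the guild: Horvat, Halvorsen and Dimitriou (Liveryman); then Quinn, Haddad, Marchetti, Mbeki, Harlow, Fontaine and Obi (Freeman).
Horvat, Halvorsen and Dimitriou are each not a past Master, so the next rule applies.
Among Horvat, Halvorsen and Dimitriou, by date of admission to current standing (later first): Horvat (Feb 14, 2016) before Halvorsen and Dimitriou (Dec 15, 2015).
Among Halvorsen and Dimitriou, by admission number (higher first): Halvorsen (769) before Dimitriou (184).
Among Quinn, Haddad, Marchetti, Mbeki, Harlow, Fontaine and Obi, a past Master before not a past Master: Quinn, Haddad, Marchetti, Mbeki, Harlow and Fontaine (a past Master) before Obi (not a past Master).
Among Quinn, Haddad, Marchetti, Mbeki, Harlow and Fontaine, by date of admission to current standing (later first): Quinn, Haddad and Marchetti (Jul 7, 2011) before Mbeki and Harlow (Apr 19, 2011) before Fontaine (Feb 7, 2011).
Among Quinn, Haddad and Marchetti, by admission number (higher first): Quinn (898) before Haddad (632) before Marchetti (116).
Among Mbeki and Harlow, by admission number (higher first): Mbeki (753) before Harlow (488).
Order: Horvat, Halvorsen, Dimitriou, Quinn, Haddad, Marchetti, Mbeki, Harlow, Fontaine, Obi. So position 10.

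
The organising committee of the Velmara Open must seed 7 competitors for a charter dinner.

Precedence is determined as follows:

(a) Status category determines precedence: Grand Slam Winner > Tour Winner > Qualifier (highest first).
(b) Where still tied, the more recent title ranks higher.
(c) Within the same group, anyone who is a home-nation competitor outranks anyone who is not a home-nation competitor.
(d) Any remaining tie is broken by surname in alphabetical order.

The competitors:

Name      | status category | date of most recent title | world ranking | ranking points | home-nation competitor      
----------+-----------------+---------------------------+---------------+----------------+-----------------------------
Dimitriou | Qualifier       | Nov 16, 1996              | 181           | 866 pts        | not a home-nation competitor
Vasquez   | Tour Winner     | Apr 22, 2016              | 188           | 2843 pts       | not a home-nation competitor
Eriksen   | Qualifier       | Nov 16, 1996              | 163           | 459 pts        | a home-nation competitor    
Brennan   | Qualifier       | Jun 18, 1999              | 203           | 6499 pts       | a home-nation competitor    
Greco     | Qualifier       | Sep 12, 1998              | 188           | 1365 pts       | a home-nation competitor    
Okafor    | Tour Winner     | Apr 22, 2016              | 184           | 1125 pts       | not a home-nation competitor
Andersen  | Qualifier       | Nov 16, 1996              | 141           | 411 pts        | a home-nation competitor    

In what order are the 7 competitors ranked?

Okafor, Vasquez, Brennan, Greco, Andersen, Eriksen, Dimitriou

By status category: Okafor and Vasquez (Tour Winner); then Brennan, Greco, Andersen, Eriksen and Dimitriou (Qualifier).
Okafor and Vasquez both have date of most recent title Apr 22, 2016, so the next rule applies.
Okafor and Vasquez are each not a home-nation competitor, so the next rule applies.
Among Okafor and Vasquez, alphabetically by surname: Okafor before Vasquez.
Among Brennan, Greco, Andersen, Eriksen and Dimitriou, by date of most recent title (later first): Brennan (Jun 18, 1999) before Greco (Sep 12, 1998) before Andersen, Eriksen and Dimitriou (Nov 16, 1996).
Among Andersen, Eriksen and Dimitriou, a home-nation competitor before not a home-nation competitor: Andersen and Eriksen (a home-nation competitor) before Dimitriou (not a home-nation competitor).
Among Andersen and Eriksen, alphabetically by surname: Andersen before Eriksen.
Full order: Okafor, Vasquez, Brennan, Greco, Andersen, Eriksen, Dimitriou.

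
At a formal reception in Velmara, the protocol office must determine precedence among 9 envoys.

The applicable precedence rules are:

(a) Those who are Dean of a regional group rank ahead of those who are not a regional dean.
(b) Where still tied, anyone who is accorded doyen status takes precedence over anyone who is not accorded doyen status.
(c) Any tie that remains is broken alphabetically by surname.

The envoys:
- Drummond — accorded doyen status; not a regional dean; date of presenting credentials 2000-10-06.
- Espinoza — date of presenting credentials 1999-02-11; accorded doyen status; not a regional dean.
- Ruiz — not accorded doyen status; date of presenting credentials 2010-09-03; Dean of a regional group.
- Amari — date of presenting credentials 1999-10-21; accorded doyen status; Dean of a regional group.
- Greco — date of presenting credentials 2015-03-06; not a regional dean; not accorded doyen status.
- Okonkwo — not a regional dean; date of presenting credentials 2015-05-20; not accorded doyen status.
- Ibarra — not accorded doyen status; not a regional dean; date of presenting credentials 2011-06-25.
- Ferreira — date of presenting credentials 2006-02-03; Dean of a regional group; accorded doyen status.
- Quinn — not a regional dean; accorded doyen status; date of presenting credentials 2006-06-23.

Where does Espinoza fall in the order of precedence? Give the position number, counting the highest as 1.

By the first rule: Amari, Ferreira and Ruiz (each Dean of a regional group); then Drummond, Espinoza, Quinn, Greco, Ibarra and Okonkwo (each not a regional dean).
Among Amari, Ferreira and Ruiz, accorded doyen status before not accorded doyen status: Amari and Ferreira (accorded doyen status) before Ruiz (not accorded doyen status).
Among Amari and Ferreira, alphabetically by surname: Amari before Ferreira.
Among Drummond, Espinoza, Quinn, Greco, Ibarra and Okonkwo, accorded doyen status before not accorded doyen status: Drummond, Espinoza and Quinn (accorded doyen status) before Greco, Ibarra and Okonkwo (not accorded doyen status).
Among Drummond, Espinoza and Quinn, alphabetically by surname: Drummond before Espinoza before Quinn.
Among Greco, Ibarra and Okonkwo, alphabetically by surname: Greco before Ibarra before Okonkwo.
Order: Amari, Ferreira, Ruiz, Drummond, Espinoza, Quinn, Greco, Ibarra, Okonkwo. So position 5.

5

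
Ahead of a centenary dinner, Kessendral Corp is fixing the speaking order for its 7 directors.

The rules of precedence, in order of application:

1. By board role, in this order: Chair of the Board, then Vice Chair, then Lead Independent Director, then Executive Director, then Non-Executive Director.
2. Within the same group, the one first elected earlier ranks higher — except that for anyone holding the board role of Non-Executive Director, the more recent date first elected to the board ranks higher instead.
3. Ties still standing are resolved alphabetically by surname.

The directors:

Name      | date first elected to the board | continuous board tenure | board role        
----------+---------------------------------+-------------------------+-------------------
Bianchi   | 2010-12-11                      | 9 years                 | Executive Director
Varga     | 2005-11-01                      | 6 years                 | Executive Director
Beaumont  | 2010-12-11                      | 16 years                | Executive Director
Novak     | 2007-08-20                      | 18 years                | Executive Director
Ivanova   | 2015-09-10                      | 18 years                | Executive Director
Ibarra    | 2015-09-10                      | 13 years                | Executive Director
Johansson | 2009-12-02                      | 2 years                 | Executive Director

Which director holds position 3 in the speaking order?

Johansson

By board role: Varga, Novak, Johansson, Beaumont, Bianchi, Ibarra and Ivanova (Executive Director).
Among Varga, Novak, Johansson, Beaumont, Bianchi, Ibarra and Ivanova, by date first elected to the board (earlier first): Varga (2005-11-01) before Novak (2007-08-20) before Johansson (2009-12-02) before Beaumont and Bianchi (2010-12-11) before Ibarra and Ivanova (2015-09-10).
Among Beaumont and Bianchi, alphabetically by surname: Beaumont before Bianchi.
Among Ibarra and Ivanova, alphabetically by surname: Ibarra before Ivanova.
Order: Varga, Novak, Johansson, Beaumont, Bianchi, Ibarra, Ivanova.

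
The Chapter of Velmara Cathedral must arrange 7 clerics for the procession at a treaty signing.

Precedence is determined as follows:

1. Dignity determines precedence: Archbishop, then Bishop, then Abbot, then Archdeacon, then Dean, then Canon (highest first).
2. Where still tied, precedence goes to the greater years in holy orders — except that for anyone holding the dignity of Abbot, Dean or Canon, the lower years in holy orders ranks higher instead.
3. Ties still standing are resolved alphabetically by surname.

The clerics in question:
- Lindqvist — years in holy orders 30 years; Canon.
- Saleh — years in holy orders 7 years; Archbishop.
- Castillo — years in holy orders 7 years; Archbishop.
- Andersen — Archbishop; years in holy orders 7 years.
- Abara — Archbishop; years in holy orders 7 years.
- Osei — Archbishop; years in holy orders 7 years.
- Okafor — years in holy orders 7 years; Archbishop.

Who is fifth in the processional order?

By dignity: Abara, Andersen, Castillo, Okafor, Osei and Saleh (Archbishop); then Lindqvist (Canon).
Abara, Andersen, Castillo, Okafor, Osei and Saleh all have years in holy orders 7 years, so the next rule applies.
Among Abara, Andersen, Castillo, Okafor, Osei and Saleh, alphabetically by surname: Abara before Andersen before Castillo before Okafor before Osei before Saleh.
Order: Abara, Andersen, Castillo, Okafor, Osei, Saleh, Lindqvist.

Osei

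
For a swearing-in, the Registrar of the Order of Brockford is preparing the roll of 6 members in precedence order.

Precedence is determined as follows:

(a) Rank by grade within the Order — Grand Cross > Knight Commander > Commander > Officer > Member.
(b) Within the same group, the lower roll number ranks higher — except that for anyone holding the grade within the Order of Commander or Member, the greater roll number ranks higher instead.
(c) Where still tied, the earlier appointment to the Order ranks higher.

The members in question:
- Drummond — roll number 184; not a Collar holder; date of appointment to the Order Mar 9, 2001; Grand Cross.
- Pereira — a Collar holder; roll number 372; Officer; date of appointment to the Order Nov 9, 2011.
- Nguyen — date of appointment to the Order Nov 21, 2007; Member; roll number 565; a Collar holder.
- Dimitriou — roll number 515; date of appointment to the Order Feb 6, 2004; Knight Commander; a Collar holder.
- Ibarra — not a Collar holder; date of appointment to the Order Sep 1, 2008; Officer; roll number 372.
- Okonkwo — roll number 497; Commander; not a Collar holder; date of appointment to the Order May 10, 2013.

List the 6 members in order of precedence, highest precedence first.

Drummond, Dimitriou, Okonkwo, Ibarra, Pereira, Nguyen

By grade within the Order: Drummond (Grand Cross); then Dimitriou (Knight Commander); then Okonkwo (Commander); then Ibarra and Pereira (Officer); then Nguyen (Member).
Ibarra and Pereira both have roll number 372, so the next rule applies.
Among Ibarra and Pereira, by date of appointment to the Order (earlier first): Ibarra (Sep 1, 2008) before Pereira (Nov 9, 2011).
Full order: Drummond, Dimitriou, Okonkwo, Ibarra, Pereira, Nguyen.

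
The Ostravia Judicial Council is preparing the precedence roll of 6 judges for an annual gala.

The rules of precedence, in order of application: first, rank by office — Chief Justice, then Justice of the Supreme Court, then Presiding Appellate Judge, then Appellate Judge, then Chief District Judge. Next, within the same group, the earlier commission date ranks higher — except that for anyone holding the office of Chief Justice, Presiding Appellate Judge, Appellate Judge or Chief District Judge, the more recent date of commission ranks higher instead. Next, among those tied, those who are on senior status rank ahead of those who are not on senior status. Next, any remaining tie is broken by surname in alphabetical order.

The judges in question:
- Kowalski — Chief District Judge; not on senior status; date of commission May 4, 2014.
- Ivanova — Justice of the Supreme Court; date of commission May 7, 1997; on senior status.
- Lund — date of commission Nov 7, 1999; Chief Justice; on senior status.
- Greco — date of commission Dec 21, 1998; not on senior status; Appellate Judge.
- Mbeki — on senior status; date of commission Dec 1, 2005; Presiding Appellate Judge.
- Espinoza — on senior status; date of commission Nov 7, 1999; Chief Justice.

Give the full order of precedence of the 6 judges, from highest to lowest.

Espinoza, Lund, Ivanova, Mbeki, Greco, Kowalski

By office: Espinoza and Lund (Chief Justice); then Ivanova (Justice of the Supreme Court); then Mbeki (Presiding Appellate Judge); then Greco (Appellate Judge); then Kowalski (Chief District Judge).
Espinoza and Lund both have date of commission Nov 7, 1999, so the next rule applies.
Espinoza and Lund are each on senior status, so the next rule applies.
Among Espinoza and Lund, alphabetically by surname: Espinoza before Lund.
Full order: Espinoza, Lund, Ivanova, Mbeki, Greco, Kowalski.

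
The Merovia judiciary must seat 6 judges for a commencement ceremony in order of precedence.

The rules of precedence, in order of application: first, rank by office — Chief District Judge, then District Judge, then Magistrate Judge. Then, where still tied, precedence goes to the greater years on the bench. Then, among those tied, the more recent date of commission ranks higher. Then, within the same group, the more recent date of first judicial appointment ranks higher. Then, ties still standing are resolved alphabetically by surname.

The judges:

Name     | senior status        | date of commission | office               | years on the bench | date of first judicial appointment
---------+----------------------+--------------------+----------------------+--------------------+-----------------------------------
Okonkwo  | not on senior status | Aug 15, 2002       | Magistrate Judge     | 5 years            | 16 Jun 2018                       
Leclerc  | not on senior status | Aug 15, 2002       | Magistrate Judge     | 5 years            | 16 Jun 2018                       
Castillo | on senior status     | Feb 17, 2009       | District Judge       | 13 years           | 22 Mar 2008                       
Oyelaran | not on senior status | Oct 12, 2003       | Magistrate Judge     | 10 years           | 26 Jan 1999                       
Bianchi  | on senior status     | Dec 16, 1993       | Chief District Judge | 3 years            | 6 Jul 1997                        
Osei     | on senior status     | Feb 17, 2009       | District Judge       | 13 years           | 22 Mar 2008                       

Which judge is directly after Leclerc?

Okonkwo

By office: Bianchi (Chief District Judge); then Castillo and Osei (District Judge); then Oyelaran, Leclerc and Okonkwo (Magistrate Judge).
Castillo and Osei both have years on the bench 13 years, so the next rule applies.
Castillo and Osei both have date of commission Feb 17, 2009, so the next rule applies.
Castillo and Osei both have date of first judicial appointment 22 Mar 2008, so the next rule applies.
Among Castillo and Osei, alphabetically by surname: Castillo before Osei.
Among Oyelaran, Leclerc and Okonkwo, by years on the bench (higher first): Oyelaran (10 years) before Leclerc and Okonkwo (5 years).
Leclerc and Okonkwo both have date of commission Aug 15, 2002, so the next rule applies.
Leclerc and Okonkwo both have date of first judicial appointment 16 Jun 2018, so the next rule applies.
Among Leclerc and Okonkwo, alphabetically by surname: Leclerc before Okonkwo.
Order: Bianchi, Castillo, Osei, Oyelaran, Leclerc, Okonkwo.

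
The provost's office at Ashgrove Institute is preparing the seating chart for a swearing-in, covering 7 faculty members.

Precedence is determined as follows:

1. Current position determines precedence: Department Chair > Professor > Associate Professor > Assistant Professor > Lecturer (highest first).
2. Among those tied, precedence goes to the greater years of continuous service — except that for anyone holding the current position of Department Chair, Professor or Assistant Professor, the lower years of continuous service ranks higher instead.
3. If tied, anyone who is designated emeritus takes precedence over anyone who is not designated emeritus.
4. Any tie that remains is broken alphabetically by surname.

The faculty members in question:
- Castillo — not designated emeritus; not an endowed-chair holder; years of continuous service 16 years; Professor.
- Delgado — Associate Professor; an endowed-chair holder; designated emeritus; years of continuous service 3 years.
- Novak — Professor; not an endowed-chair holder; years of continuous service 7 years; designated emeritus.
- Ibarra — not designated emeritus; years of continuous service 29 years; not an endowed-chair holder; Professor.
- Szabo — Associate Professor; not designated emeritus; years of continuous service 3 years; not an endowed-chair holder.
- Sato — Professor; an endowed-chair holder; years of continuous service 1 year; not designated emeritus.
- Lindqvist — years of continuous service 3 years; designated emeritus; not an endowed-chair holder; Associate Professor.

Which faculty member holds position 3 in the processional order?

By current position: Sato, Novak, Castillo and Ibarra (Professor); then Delgado, Lindqvist and Szabo (Associate Professor).
Among Sato, Novak, Castillo and Ibarra, by years of continuous service (lower first) (reversed rule for this group): Sato (1 year) before Novak (7 years) before Castillo (16 years) before Ibarra (29 years).
Delgado, Lindqvist and Szabo all have years of continuous service 3 years, so the next rule applies.
Among Delgado, Lindqvist and Szabo, designated emeritus before not designated emeritus: Delgado and Lindqvist (designated emeritus) before Szabo (not designated emeritus).
Among Delgado and Lindqvist, alphabetically by surname: Delgado before Lindqvist.
Order: Sato, Novak, Castillo, Ibarra, Delgado, Lindqvist, Szabo.

Castillo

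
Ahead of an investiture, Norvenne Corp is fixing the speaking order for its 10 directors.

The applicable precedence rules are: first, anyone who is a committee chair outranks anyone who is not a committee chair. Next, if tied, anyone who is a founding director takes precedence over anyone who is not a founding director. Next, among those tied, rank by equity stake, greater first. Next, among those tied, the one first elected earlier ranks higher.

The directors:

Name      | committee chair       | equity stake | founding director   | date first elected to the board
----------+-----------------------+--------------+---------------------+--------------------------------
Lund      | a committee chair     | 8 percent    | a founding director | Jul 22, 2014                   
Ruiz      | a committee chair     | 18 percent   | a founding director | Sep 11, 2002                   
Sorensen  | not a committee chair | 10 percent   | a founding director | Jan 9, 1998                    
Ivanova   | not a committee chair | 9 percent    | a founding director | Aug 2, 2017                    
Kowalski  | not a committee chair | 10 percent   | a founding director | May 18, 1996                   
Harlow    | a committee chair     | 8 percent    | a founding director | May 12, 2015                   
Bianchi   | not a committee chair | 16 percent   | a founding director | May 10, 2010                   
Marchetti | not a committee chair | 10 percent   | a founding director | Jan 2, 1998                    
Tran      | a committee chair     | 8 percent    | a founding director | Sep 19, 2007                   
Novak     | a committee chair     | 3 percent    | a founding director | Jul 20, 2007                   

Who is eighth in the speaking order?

Marchetti

By the first rule: Ruiz, Tran, Lund, Harlow and Novak (each a committee chair); then Bianchi, Kowalski, Marchetti, Sorensen and Ivanova (each not a committee chair).
Ruiz, Tran, Lund, Harlow and Novak are each a founding director, so the next rule applies.
Among Ruiz, Tran, Lund, Harlow and Novak, by equity stake (higher first): Ruiz (18 percent) before Tran, Lund and Harlow (8 percent) before Novak (3 percent).
Among Tran, Lund and Harlow, by date first elected to the board (earlier first): Tran (Sep 19, 2007) before Lund (Jul 22, 2014) before Harlow (May 12, 2015).
Bianchi, Kowalski, Marchetti, Sorensen and Ivanova are each a founding director, so the next rule applies.
Among Bianchi, Kowalski, Marchetti, Sorensen and Ivanova, by equity stake (higher first): Bianchi (16 percent) before Kowalski, Marchetti and Sorensen (10 percent) before Ivanova (9 percent).
Among Kowalski, Marchetti and Sorensen, by date first elected to the board (earlier first): Kowalski (May 18, 1996) before Marchetti (Jan 2, 1998) before Sorensen (Jan 9, 1998).
Order: Ruiz, Tran, Lund, Harlow, Novak, Bianchi, Kowalski, Marchetti, Sorensen, Ivanova.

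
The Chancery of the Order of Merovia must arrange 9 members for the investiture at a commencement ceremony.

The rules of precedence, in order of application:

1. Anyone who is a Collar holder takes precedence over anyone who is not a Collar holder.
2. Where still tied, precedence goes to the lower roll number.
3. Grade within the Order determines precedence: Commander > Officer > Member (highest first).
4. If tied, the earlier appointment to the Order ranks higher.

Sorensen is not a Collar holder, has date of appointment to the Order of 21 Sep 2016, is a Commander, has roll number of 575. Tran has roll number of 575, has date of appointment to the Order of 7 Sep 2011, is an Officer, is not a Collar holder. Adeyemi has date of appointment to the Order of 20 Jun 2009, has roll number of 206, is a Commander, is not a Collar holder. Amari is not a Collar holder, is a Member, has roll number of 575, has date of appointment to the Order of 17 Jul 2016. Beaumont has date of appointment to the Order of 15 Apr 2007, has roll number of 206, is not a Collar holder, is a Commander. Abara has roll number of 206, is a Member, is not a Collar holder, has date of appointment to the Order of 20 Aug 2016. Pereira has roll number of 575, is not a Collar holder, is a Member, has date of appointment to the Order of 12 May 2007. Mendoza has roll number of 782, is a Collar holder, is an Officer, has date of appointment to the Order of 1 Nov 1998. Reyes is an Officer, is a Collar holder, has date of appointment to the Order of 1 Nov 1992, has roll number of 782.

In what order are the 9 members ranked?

Reyes, Mendoza, Beaumont, Adeyemi, Abara, Sorensen, Tran, Pereira, Amari

By the first rule: Reyes and Mendoza (both a Collar holder); then Beaumont, Adeyemi, Abara, Sorensen, Tran, Pereira and Amari (each not a Collar holder).
Reyes and Mendoza both have roll number 782, so the next rule applies.
Reyes and Mendoza are each Officer, so the next rule applies.
Among Reyes and Mendoza, by date of appointment to the Order (earlier first): Reyes (1 Nov 1992) before Mendoza (1 Nov 1998).
Among Beaumont, Adeyemi, Abara, Sorensen, Tran, Pereira and Amari, by roll number (lower first): Beaumont, Adeyemi and Abara (206) before Sorensen, Tran, Pereira and Amari (575).
Among Beaumont, Adeyemi and Abara, by grade within the Order: Beaumont and Adeyemi (Commander) before Abara (Member).
Among Beaumont and Adeyemi, by date of appointment to the Order (earlier first): Beaumont (15 Apr 2007) before Adeyemi (20 Jun 2009).
Among Sorensen, Tran, Pereira and Amari, by grade within the Order: Sorensen (Commander) before Tran (Officer) before Pereira and Amari (Member).
Among Pereira and Amari, by date of appointment to the Order (earlier first): Pereira (12 May 2007) before Amari (17 Jul 2016).
Full order: Reyes, Mendoza, Beaumont, Adeyemi, Abara, Sorensen, Tran, Pereira, Amari.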